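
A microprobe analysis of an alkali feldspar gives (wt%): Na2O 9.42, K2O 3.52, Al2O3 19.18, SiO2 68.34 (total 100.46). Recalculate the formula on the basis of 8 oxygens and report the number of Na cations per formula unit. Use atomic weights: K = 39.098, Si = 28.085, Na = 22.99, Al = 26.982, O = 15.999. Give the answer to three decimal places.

Na2O: 9.42/61.979 = 0.15199 mol → 0.30398 mol Na, 0.15199 mol O.
K2O: 3.52/94.195 = 0.03737 mol → 0.07474 mol K, 0.03737 mol O.
Al2O3: 19.18/101.961 = 0.18811 mol → 0.37622 mol Al, 0.56433 mol O.
SiO2: 68.34/60.083 = 1.13743 mol → 1.13743 mol Si, 2.27486 mol O.
Total oxygen = 3.02855 mol. Normalization factor = 8/3.02855 = 2.64153.
Na per 8 O = 0.30398 × 2.64153 = 0.803.

0.803 Na apfu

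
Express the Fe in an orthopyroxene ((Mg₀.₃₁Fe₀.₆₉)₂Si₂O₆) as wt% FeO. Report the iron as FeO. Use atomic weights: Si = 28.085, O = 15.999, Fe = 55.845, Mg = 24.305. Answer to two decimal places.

40.58 wt%

Formula mass = 244.299 g/mol.
1.38 Fe → 1.3800 mol FeO per formula unit; M(FeO) = 71.844, so FeO mass = 99.145 g.
99.145/244.299 × 100 = 40.58 wt%.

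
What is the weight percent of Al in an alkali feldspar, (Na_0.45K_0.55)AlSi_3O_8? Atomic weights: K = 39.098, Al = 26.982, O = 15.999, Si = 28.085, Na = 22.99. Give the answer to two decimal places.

9.95 weight percent

Formula mass = 0.45*22.99 + 0.55*39.098 + 1*26.982 + 3*28.085 + 8*15.999 = 271.078 g/mol, of which 26.982 g is Al.
So Al makes up 26.982/271.078 = 0.0995 of the mass, i.e. 9.95%.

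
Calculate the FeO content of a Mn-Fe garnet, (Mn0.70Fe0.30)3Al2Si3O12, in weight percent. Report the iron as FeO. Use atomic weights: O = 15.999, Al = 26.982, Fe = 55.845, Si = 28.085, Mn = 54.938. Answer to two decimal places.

Formula mass = 495.837 g/mol.
0.90 Fe → 0.9000 mol FeO per formula unit; M(FeO) = 71.844, so FeO mass = 64.660 g.
64.660/495.837 × 100 = 13.04 wt%.

13.04 wt%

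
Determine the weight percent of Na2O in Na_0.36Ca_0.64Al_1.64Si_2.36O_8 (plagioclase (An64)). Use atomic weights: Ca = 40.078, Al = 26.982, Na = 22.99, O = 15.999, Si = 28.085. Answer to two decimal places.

4.09 wt%

M(Na_0.36Ca_0.64Al_1.64Si_2.36O_8) = 272.449 g/mol; M(Na2O) = 61.979 g/mol.
Moles Na2O per formula unit = 0.36 Na ÷ 2 = 0.1800.
Na2O fraction = (0.1800 × 61.979) / 272.449 = 11.156/272.449 = 0.0409.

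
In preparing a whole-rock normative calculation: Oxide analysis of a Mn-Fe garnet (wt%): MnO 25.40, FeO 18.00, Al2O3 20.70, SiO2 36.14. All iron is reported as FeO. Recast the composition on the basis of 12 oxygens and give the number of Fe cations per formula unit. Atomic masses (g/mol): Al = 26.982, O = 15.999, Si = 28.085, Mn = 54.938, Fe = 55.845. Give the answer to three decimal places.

25.40 wt% MnO ÷ 70.937 g/mol = 0.35806 mol, giving 0.35806 Mn and 0.35806 O.
18.00 wt% FeO ÷ 71.844 g/mol = 0.25054 mol, giving 0.25054 Fe and 0.25054 O.
20.70 wt% Al2O3 ÷ 101.961 g/mol = 0.20302 mol, giving 0.40604 Al and 0.60906 O.
36.14 wt% SiO2 ÷ 60.083 g/mol = 0.60150 mol, giving 0.60150 Si and 1.20300 O.
Oxygen sums to 2.42066; scaling by 12/2.42066 = 4.95733 puts the formula on 12 O.
Fe: 0.25054 × 4.95733 = 1.242 atoms per formula unit.

1.242 Fe apfu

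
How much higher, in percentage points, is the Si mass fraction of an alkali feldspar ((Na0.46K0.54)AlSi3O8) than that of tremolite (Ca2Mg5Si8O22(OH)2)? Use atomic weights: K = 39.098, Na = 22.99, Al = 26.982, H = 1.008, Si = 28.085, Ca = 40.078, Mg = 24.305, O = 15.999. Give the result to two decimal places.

3.44 percentage points

Si in (Na0.46K0.54)AlSi3O8: molar mass 270.917 g/mol; 3×28.085 = 84.255 g → 31.10 wt%.
Si in Ca2Mg5Si8O22(OH)2: molar mass 812.353 g/mol; 8×28.085 = 224.680 g → 27.66 wt%.
Difference = 31.10 − 27.66 = 3.44 percentage points.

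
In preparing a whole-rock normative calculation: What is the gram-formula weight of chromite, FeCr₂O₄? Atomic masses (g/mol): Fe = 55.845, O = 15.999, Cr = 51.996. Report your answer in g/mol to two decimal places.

Fe: 1 × 55.845 = 55.8450
Cr: 2 × 51.996 = 103.9920
O: 4 × 15.999 = 63.9960
Summing the contributions gives the formula mass.

223.83 g/mol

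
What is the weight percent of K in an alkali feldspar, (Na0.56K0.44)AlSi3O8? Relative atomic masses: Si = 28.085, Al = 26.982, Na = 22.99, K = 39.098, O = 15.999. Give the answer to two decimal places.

Molar mass of (Na0.56K0.44)AlSi3O8: 0.56·22.99 + 0.44·39.098 + 1·26.982 + 3·28.085 + 8·15.999 = 269.307 g/mol.
Mass of K per formula unit: 0.44 × 39.098 = 17.203 g.
Weight fraction K = 17.203 / 269.307 = 0.0639.

6.39 weight percent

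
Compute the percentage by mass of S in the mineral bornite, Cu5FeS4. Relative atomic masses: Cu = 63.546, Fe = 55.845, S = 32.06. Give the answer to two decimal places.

Formula mass = 5*63.546 + 1*55.845 + 4*32.06 = 501.815 g/mol, of which 128.240 g is S.
So S makes up 128.240/501.815 = 0.2556 of the mass, i.e. 25.56%.

25.56 wt%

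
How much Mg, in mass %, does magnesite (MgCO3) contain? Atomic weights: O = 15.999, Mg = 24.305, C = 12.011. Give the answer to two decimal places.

M(MgCO3) = 84.313 g/mol.
Mg contributes 1 × 24.305 = 24.305 g per mole.
24.305/84.313 = 0.2883 → 28.83%.

28.83 mass %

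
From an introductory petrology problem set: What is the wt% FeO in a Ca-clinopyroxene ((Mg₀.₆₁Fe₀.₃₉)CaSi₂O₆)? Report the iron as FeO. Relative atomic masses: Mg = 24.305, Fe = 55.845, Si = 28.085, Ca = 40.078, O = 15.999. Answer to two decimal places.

Molar mass of (Mg₀.₆₁Fe₀.₃₉)CaSi₂O₆ = 0.61*24.305 + 0.39*55.845 + 1*40.078 + 2*28.085 + 6*15.999 = 228.848 g/mol.
Each formula unit contains 0.39 Fe, equivalent to 0.39/1 = 0.3900 mol FeO.
M(FeO) = 1×55.845 + 1×15.999 = 71.844 g/mol.
Mass of FeO per formula unit = 0.3900 × 71.844 = 28.019 g.
FeO wt% = 28.019 / 228.848 × 100 = 12.24%.

12.24 wt%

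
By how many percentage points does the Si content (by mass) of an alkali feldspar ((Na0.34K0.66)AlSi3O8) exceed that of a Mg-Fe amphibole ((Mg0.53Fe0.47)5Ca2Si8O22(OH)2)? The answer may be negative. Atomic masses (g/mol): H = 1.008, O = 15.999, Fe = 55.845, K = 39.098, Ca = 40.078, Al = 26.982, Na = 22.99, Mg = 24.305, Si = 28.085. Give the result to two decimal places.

5.53 percentage points

First mineral: 84.255 g Si in 272.850 g formula = 30.88 wt% Si.
Second mineral: 224.680 g Si in 886.472 g formula = 25.35 wt% Si.
30.88% − 25.35% gives a difference of 5.53 percentage points.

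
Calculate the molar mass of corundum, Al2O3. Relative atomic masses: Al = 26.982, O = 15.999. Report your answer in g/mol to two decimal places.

M = 2×26.982 + 3×15.999

101.96 g/mol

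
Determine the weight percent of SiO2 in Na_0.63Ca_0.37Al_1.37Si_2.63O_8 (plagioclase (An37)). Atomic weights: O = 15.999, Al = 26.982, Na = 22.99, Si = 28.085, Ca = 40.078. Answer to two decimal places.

Formula mass = 268.133 g/mol.
2.63 Si → 2.6300 mol SiO2 per formula unit; M(SiO2) = 60.083, so SiO2 mass = 158.018 g.
158.018/268.133 × 100 = 58.93 wt%.

58.93 wt%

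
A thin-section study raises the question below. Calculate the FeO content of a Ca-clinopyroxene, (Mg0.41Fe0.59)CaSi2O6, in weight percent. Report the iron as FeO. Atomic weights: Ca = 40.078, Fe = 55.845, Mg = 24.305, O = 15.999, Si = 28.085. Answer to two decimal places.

Molar mass of (Mg0.41Fe0.59)CaSi2O6 = 0.41×24.305 + 0.59×55.845 + 1×40.078 + 2×28.085 + 6×15.999 = 235.156 g/mol.
Each formula unit contains 0.59 Fe, equivalent to 0.59/1 = 0.5900 mol FeO.
M(FeO) = 1×55.845 + 1×15.999 = 71.844 g/mol.
Mass of FeO per formula unit = 0.5900 × 71.844 = 42.388 g.
FeO wt% = 42.388 / 235.156 × 100 = 18.03%.

18.03 wt%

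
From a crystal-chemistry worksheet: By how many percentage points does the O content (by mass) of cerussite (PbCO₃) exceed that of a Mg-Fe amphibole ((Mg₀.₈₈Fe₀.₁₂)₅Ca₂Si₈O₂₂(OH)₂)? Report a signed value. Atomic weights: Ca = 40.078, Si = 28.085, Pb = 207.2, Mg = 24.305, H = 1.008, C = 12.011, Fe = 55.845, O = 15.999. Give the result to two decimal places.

O in PbCO₃: molar mass 267.208 g/mol; 3×15.999 = 47.997 g → 17.96 wt%.
O in (Mg₀.₈₈Fe₀.₁₂)₅Ca₂Si₈O₂₂(OH)₂: molar mass 831.277 g/mol; 24×15.999 = 383.976 g → 46.19 wt%.
Difference = 17.96 − 46.19 = -28.23 percentage points.

-28.23 percentage points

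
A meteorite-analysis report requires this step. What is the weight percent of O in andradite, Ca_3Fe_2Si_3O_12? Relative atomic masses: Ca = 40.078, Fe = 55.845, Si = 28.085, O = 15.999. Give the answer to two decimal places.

M(Ca_3Fe_2Si_3O_12) = 508.167 g/mol.
O contributes 12 × 15.999 = 191.988 g per mole.
191.988/508.167 = 0.3778 → 37.78%.

37.78 weight percent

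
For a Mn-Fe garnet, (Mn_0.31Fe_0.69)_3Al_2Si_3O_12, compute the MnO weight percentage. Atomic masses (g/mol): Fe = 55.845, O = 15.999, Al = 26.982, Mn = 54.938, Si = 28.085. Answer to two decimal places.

Molar mass of (Mn_0.31Fe_0.69)_3Al_2Si_3O_12 = 0.93*54.938 + 2.07*55.845 + 2*26.982 + 3*28.085 + 12*15.999 = 496.898 g/mol.
Each formula unit contains 0.93 Mn, equivalent to 0.93/1 = 0.9300 mol MnO.
M(MnO) = 1×54.938 + 1×15.999 = 70.937 g/mol.
Mass of MnO per formula unit = 0.9300 × 70.937 = 65.971 g.
MnO wt% = 65.971 / 496.898 × 100 = 13.28%.

13.28 wt%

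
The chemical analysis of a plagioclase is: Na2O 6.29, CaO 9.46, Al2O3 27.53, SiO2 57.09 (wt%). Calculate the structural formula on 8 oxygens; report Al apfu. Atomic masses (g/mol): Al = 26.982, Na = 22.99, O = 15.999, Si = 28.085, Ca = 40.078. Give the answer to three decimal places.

1.449 Al apfu

Na2O: 6.29/61.979 = 0.10149 mol → 0.20298 mol Na, 0.10149 mol O.
CaO: 9.46/56.077 = 0.16870 mol → 0.16870 mol Ca, 0.16870 mol O.
Al2O3: 27.53/101.961 = 0.27001 mol → 0.54002 mol Al, 0.81003 mol O.
SiO2: 57.09/60.083 = 0.95019 mol → 0.95019 mol Si, 1.90038 mol O.
Total oxygen = 2.98060 mol. Normalization factor = 8/2.98060 = 2.68402.
Al per 8 O = 0.54002 × 2.68402 = 1.449.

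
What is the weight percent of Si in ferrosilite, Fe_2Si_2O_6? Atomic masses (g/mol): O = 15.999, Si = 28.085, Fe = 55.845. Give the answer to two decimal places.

Formula mass = 2×55.845 + 2×28.085 + 6×15.999 = 263.854 g/mol, of which 56.170 g is Si.
So Si makes up 56.170/263.854 = 0.2129 of the mass, i.e. 21.29%.

21.29 weight percent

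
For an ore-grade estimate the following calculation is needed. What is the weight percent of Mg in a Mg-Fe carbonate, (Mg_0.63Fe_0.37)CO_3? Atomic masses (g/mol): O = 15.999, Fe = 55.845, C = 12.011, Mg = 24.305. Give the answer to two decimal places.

M((Mg_0.63Fe_0.37)CO_3) = 95.983 g/mol.
Mg contributes 0.63 × 24.305 = 15.312 g per mole.
15.312/95.983 = 0.1595 → 15.95%.

15.95 weight percent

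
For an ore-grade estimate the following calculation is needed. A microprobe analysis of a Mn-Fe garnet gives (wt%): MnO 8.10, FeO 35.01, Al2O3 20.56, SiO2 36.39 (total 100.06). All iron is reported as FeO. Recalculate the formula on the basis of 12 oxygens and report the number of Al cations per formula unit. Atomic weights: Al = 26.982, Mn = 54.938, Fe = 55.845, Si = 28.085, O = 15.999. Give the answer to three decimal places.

8.10 wt% MnO ÷ 70.937 g/mol = 0.11419 mol, giving 0.11419 Mn and 0.11419 O.
35.01 wt% FeO ÷ 71.844 g/mol = 0.48731 mol, giving 0.48731 Fe and 0.48731 O.
20.56 wt% Al2O3 ÷ 101.961 g/mol = 0.20165 mol, giving 0.40330 Al and 0.60495 O.
36.39 wt% SiO2 ÷ 60.083 g/mol = 0.60566 mol, giving 0.60566 Si and 1.21132 O.
Oxygen sums to 2.41777; scaling by 12/2.41777 = 4.96325 puts the formula on 12 O.
Al: 0.40330 × 4.96325 = 2.002 atoms per formula unit.

2.002 Al apfu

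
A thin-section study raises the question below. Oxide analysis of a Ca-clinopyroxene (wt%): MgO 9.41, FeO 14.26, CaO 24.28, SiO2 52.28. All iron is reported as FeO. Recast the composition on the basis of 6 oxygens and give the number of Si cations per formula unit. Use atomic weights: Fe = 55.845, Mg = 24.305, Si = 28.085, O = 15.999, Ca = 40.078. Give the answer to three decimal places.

9.41 wt% MgO ÷ 40.304 g/mol = 0.23348 mol, giving 0.23348 Mg and 0.23348 O.
14.26 wt% FeO ÷ 71.844 g/mol = 0.19849 mol, giving 0.19849 Fe and 0.19849 O.
24.28 wt% CaO ÷ 56.077 g/mol = 0.43298 mol, giving 0.43298 Ca and 0.43298 O.
52.28 wt% SiO2 ÷ 60.083 g/mol = 0.87013 mol, giving 0.87013 Si and 1.74026 O.
Oxygen sums to 2.60521; scaling by 6/2.60521 = 2.30308 puts the formula on 6 O.
Si: 0.87013 × 2.30308 = 2.004 atoms per formula unit.

2.004 Si apfu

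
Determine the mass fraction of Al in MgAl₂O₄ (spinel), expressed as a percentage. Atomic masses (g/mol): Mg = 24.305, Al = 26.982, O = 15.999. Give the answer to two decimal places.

37.93 mass %

Formula mass = 1*24.305 + 2*26.982 + 4*15.999 = 142.265 g/mol, of which 53.964 g is Al.
So Al makes up 53.964/142.265 = 0.3793 of the mass, i.e. 37.93%.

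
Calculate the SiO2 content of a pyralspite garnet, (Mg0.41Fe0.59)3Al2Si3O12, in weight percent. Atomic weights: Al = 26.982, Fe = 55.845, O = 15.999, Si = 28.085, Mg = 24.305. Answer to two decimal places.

39.27 wt%

Molar mass of (Mg0.41Fe0.59)3Al2Si3O12 = 1.23·24.305 + 1.77·55.845 + 2·26.982 + 3·28.085 + 12·15.999 = 458.948 g/mol.
Each formula unit contains 3 Si, equivalent to 3/1 = 3.0000 mol SiO2.
M(SiO2) = 1×28.085 + 2×15.999 = 60.083 g/mol.
Mass of SiO2 per formula unit = 3.0000 × 60.083 = 180.249 g.
SiO2 wt% = 180.249 / 458.948 × 100 = 39.27%.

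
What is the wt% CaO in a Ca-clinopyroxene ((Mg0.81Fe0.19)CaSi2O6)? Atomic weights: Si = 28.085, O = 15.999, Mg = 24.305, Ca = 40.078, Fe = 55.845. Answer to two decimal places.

Molar mass of (Mg0.81Fe0.19)CaSi2O6 = 0.81*24.305 + 0.19*55.845 + 1*40.078 + 2*28.085 + 6*15.999 = 222.540 g/mol.
Each formula unit contains 1 Ca, equivalent to 1/1 = 1.0000 mol CaO.
M(CaO) = 1×40.078 + 1×15.999 = 56.077 g/mol.
Mass of CaO per formula unit = 1.0000 × 56.077 = 56.077 g.
CaO wt% = 56.077 / 222.540 × 100 = 25.20%.

25.20 wt%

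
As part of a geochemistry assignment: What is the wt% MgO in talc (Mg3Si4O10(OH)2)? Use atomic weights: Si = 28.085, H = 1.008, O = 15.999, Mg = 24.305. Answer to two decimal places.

M(Mg3Si4O10(OH)2) = 379.259 g/mol; M(MgO) = 40.304 g/mol.
Moles MgO per formula unit = 3 Mg ÷ 1 = 3.0000.
MgO fraction = (3.0000 × 40.304) / 379.259 = 120.912/379.259 = 0.3188.

31.88 wt%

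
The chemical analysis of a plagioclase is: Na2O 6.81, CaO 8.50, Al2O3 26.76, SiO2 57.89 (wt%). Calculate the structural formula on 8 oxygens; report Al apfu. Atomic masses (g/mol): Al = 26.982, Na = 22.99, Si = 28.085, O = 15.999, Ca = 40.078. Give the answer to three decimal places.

Na2O: 6.81/61.979 = 0.10988 mol → 0.21976 mol Na, 0.10988 mol O.
CaO: 8.50/56.077 = 0.15158 mol → 0.15158 mol Ca, 0.15158 mol O.
Al2O3: 26.76/101.961 = 0.26245 mol → 0.52490 mol Al, 0.78735 mol O.
SiO2: 57.89/60.083 = 0.96350 mol → 0.96350 mol Si, 1.92700 mol O.
Total oxygen = 2.97581 mol. Normalization factor = 8/2.97581 = 2.68834.
Al per 8 O = 0.52490 × 2.68834 = 1.411.

1.411 Al apfu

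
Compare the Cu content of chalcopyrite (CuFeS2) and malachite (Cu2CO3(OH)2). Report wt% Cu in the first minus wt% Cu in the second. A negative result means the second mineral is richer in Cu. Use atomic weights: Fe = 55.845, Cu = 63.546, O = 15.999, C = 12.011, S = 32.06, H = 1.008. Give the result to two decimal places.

First mineral: 63.546 g Cu in 183.511 g formula = 34.63 wt% Cu.
Second mineral: 127.092 g Cu in 221.114 g formula = 57.48 wt% Cu.
34.63% − 57.48% gives a difference of -22.85 percentage points.

-22.85 percentage points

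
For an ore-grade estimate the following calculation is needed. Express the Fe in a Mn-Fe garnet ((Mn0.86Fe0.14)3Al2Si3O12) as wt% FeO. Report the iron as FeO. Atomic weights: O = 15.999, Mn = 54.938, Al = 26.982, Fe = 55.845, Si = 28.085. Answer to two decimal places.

6.09 wt%

Formula mass = 495.402 g/mol.
0.42 Fe → 0.4200 mol FeO per formula unit; M(FeO) = 71.844, so FeO mass = 30.174 g.
30.174/495.402 × 100 = 6.09 wt%.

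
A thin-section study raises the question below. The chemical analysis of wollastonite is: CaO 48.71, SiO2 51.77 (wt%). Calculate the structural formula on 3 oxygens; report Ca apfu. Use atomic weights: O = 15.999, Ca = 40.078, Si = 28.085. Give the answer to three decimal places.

48.71 wt% CaO ÷ 56.077 g/mol = 0.86863 mol, giving 0.86863 Ca and 0.86863 O.
51.77 wt% SiO2 ÷ 60.083 g/mol = 0.86164 mol, giving 0.86164 Si and 1.72328 O.
Oxygen sums to 2.59191; scaling by 3/2.59191 = 1.15745 puts the formula on 3 O.
Ca: 0.86863 × 1.15745 = 1.005 atoms per formula unit.

1.005 Ca apfu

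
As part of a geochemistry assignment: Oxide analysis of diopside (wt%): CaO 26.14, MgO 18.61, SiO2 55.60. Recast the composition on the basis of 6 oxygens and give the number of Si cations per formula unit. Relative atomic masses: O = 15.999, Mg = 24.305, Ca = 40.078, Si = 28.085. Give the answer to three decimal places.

CaO (M=56.077): mol = 0.46614; Ca = 0.46614, O = 0.46614.
MgO (M=40.304): mol = 0.46174; Mg = 0.46174, O = 0.46174.
SiO2 (M=60.083): mol = 0.92539; Si = 0.92539, O = 1.85078.
ΣO = 2.77866; factor = 6/ΣO = 2.15931.
Si apfu = 0.92539 × 2.15931 = 1.998.

1.998 Si apfu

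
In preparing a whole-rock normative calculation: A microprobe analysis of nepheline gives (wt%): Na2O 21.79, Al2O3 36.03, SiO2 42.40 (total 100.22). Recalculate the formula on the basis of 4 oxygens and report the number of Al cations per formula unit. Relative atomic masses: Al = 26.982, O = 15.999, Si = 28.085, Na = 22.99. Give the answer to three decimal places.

1.001 Al apfu

Na2O (M=61.979): mol = 0.35157; Na = 0.70314, O = 0.35157.
Al2O3 (M=101.961): mol = 0.35337; Al = 0.70674, O = 1.06011.
SiO2 (M=60.083): mol = 0.70569; Si = 0.70569, O = 1.41138.
ΣO = 2.82306; factor = 4/ΣO = 1.41690.
Al apfu = 0.70674 × 1.41690 = 1.001.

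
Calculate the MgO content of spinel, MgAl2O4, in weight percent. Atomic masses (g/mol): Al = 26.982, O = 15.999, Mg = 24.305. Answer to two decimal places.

M(MgAl2O4) = 142.265 g/mol; M(MgO) = 40.304 g/mol.
Moles MgO per formula unit = 1 Mg ÷ 1 = 1.0000.
MgO fraction = (1.0000 × 40.304) / 142.265 = 40.304/142.265 = 0.2833.

28.33 wt%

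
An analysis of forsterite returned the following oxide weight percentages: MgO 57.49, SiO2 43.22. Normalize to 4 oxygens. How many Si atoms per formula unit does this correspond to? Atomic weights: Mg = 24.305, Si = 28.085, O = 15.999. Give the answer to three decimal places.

MgO: 57.49/40.304 = 1.42641 mol → 1.42641 mol Mg, 1.42641 mol O.
SiO2: 43.22/60.083 = 0.71934 mol → 0.71934 mol Si, 1.43868 mol O.
Total oxygen = 2.86509 mol. Normalization factor = 4/2.86509 = 1.39612.
Si per 4 O = 0.71934 × 1.39612 = 1.004.

1.004 Si apfu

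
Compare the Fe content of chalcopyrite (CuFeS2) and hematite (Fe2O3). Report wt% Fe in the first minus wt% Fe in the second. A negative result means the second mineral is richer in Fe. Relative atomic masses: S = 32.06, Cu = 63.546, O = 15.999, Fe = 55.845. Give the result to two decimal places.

-39.51 percentage points

First mineral: 55.845 g Fe in 183.511 g formula = 30.43 wt% Fe.
Second mineral: 111.690 g Fe in 159.687 g formula = 69.94 wt% Fe.
30.43% − 69.94% gives a difference of -39.51 percentage points.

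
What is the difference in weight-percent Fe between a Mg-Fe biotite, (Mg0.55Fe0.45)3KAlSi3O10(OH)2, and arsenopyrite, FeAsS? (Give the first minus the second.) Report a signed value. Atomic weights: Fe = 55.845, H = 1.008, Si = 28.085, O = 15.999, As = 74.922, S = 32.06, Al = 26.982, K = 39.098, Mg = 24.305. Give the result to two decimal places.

-17.90 percentage points

First mineral: 75.391 g Fe in 459.833 g formula = 16.40 wt% Fe.
Second mineral: 55.845 g Fe in 162.827 g formula = 34.30 wt% Fe.
16.40% − 34.30% gives a difference of -17.90 percentage points.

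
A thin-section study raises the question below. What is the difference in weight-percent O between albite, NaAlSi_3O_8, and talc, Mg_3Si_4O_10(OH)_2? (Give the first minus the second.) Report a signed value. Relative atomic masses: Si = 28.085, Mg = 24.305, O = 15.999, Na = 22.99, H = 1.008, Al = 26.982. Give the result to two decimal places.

-1.81 percentage points

First mineral: 127.992 g O in 262.219 g formula = 48.81 wt% O.
Second mineral: 191.988 g O in 379.259 g formula = 50.62 wt% O.
48.81% − 50.62% gives a difference of -1.81 percentage points.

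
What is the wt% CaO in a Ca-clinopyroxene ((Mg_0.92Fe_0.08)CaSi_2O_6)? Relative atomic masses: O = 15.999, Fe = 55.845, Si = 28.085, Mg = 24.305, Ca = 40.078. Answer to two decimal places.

25.60 wt%

M((Mg_0.92Fe_0.08)CaSi_2O_6) = 219.070 g/mol; M(CaO) = 56.077 g/mol.
Moles CaO per formula unit = 1 Ca ÷ 1 = 1.0000.
CaO fraction = (1.0000 × 56.077) / 219.070 = 56.077/219.070 = 0.2560.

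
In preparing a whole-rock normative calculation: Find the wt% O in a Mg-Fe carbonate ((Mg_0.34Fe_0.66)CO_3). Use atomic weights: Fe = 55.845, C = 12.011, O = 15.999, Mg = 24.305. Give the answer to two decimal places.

45.66 mass %

Formula mass = 0.34*24.305 + 0.66*55.845 + 1*12.011 + 3*15.999 = 105.129 g/mol, of which 47.997 g is O.
So O makes up 47.997/105.129 = 0.4566 of the mass, i.e. 45.66%.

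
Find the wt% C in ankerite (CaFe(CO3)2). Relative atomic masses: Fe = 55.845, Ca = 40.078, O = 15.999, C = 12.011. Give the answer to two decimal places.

11.12 mass %

M(CaFe(CO3)2) = 215.939 g/mol.
C contributes 2 × 12.011 = 24.022 g per mole.
24.022/215.939 = 0.1112 → 11.12%.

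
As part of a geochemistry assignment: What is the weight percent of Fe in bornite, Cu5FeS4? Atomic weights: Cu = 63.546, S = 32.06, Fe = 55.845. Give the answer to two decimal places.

Formula mass = 5·63.546 + 1·55.845 + 4·32.06 = 501.815 g/mol, of which 55.845 g is Fe.
So Fe makes up 55.845/501.815 = 0.1113 of the mass, i.e. 11.13%.

11.13 wt%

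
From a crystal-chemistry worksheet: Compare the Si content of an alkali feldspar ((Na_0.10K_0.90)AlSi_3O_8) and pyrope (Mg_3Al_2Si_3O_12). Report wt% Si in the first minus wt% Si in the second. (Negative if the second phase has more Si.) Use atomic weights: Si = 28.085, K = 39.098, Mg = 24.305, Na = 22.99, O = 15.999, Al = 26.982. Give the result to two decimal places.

Si in (Na_0.10K_0.90)AlSi_3O_8: molar mass 276.716 g/mol; 3×28.085 = 84.255 g → 30.45 wt%.
Si in Mg_3Al_2Si_3O_12: molar mass 403.122 g/mol; 3×28.085 = 84.255 g → 20.90 wt%.
Difference = 30.45 − 20.90 = 9.55 percentage points.

9.55 percentage points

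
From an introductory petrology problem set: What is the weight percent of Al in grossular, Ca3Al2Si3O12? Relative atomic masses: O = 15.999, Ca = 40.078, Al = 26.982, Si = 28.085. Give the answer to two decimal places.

11.98 mass %

Molar mass of Ca3Al2Si3O12: 3·40.078 + 2·26.982 + 3·28.085 + 12·15.999 = 450.441 g/mol.
Mass of Al per formula unit: 2 × 26.982 = 53.964 g.
Weight fraction Al = 53.964 / 450.441 = 0.1198.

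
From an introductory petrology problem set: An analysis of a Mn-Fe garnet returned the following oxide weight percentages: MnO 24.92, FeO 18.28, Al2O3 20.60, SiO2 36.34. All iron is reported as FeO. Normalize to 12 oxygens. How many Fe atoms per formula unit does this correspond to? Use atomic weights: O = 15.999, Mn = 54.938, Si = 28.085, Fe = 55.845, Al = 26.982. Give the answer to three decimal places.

1.261 Fe apfu

MnO: 24.92/70.937 = 0.35130 mol → 0.35130 mol Mn, 0.35130 mol O.
FeO: 18.28/71.844 = 0.25444 mol → 0.25444 mol Fe, 0.25444 mol O.
Al2O3: 20.60/101.961 = 0.20204 mol → 0.40408 mol Al, 0.60612 mol O.
SiO2: 36.34/60.083 = 0.60483 mol → 0.60483 mol Si, 1.20966 mol O.
Total oxygen = 2.42152 mol. Normalization factor = 12/2.42152 = 4.95557.
Fe per 12 O = 0.25444 × 4.95557 = 1.261.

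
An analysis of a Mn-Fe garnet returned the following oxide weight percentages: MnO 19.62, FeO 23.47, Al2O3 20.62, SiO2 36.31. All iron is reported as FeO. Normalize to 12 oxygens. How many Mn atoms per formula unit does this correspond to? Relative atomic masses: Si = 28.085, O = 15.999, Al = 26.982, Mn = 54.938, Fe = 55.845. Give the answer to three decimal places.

1.372 Mn apfu

MnO (M=70.937): mol = 0.27658; Mn = 0.27658, O = 0.27658.
FeO (M=71.844): mol = 0.32668; Fe = 0.32668, O = 0.32668.
Al2O3 (M=101.961): mol = 0.20223; Al = 0.40446, O = 0.60669.
SiO2 (M=60.083): mol = 0.60433; Si = 0.60433, O = 1.20866.
ΣO = 2.41861; factor = 12/ΣO = 4.96153.
Mn apfu = 0.27658 × 4.96153 = 1.372.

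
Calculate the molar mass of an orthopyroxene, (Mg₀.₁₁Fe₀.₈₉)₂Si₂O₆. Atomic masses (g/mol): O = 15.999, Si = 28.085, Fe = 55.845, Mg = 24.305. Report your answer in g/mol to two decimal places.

256.92 g/mol

Mg: 0.22 × 24.305 = 5.3471
Fe: 1.78 × 55.845 = 99.4041
Si: 2 × 28.085 = 56.1700
O: 6 × 15.999 = 95.9940
Summing the contributions gives the formula mass.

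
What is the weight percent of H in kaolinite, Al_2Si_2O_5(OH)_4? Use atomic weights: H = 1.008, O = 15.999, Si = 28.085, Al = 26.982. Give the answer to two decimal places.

1.56 mass %

M(Al_2Si_2O_5(OH)_4) = 258.157 g/mol.
H contributes 4 × 1.008 = 4.032 g per mole.
4.032/258.157 = 0.0156 → 1.56%.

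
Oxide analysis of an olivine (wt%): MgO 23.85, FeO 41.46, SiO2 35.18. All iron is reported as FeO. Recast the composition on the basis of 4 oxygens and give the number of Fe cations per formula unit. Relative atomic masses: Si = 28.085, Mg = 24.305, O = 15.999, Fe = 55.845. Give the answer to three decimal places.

0.987 Fe apfu

MgO: 23.85/40.304 = 0.59175 mol → 0.59175 mol Mg, 0.59175 mol O.
FeO: 41.46/71.844 = 0.57708 mol → 0.57708 mol Fe, 0.57708 mol O.
SiO2: 35.18/60.083 = 0.58552 mol → 0.58552 mol Si, 1.17104 mol O.
Total oxygen = 2.33987 mol. Normalization factor = 4/2.33987 = 1.70950.
Fe per 4 O = 0.57708 × 1.70950 = 0.987.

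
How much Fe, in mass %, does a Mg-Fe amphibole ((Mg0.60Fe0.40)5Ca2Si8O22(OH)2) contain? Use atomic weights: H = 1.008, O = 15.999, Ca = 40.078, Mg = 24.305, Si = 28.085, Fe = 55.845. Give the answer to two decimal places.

Formula mass = 3*24.305 + 2*55.845 + 2*40.078 + 8*28.085 + 24*15.999 + 2*1.008 = 875.433 g/mol, of which 111.690 g is Fe.
So Fe makes up 111.690/875.433 = 0.1276 of the mass, i.e. 12.76%.

12.76 mass %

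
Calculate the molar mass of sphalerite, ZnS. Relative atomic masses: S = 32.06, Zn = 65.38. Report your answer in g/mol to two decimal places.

M = 1(65.38) + 1(32.06)

97.44 g/mol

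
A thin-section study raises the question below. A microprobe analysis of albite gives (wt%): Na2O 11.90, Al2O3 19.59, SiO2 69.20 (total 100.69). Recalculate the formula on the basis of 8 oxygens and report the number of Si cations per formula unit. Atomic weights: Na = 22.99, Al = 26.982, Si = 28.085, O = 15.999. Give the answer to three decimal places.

2.999 Si apfu

11.90 wt% Na2O ÷ 61.979 g/mol = 0.19200 mol, giving 0.38400 Na and 0.19200 O.
19.59 wt% Al2O3 ÷ 101.961 g/mol = 0.19213 mol, giving 0.38426 Al and 0.57639 O.
69.20 wt% SiO2 ÷ 60.083 g/mol = 1.15174 mol, giving 1.15174 Si and 2.30348 O.
Oxygen sums to 3.07187; scaling by 8/3.07187 = 2.60428 puts the formula on 8 O.
Si: 1.15174 × 2.60428 = 2.999 atoms per formula unit.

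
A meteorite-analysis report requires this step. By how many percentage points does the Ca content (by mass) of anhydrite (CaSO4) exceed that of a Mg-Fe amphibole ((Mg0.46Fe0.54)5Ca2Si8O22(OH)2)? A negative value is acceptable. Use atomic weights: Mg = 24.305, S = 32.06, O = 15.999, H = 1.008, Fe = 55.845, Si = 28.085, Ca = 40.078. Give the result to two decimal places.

First mineral: 40.078 g Ca in 136.134 g formula = 29.44 wt% Ca.
Second mineral: 80.156 g Ca in 897.511 g formula = 8.93 wt% Ca.
29.44% − 8.93% gives a difference of 20.51 percentage points.

20.51 percentage points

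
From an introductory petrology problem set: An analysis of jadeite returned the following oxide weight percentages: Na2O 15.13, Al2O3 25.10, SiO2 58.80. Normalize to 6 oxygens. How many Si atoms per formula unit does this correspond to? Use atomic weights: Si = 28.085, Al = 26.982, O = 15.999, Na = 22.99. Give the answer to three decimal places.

Na2O (M=61.979): mol = 0.24411; Na = 0.48822, O = 0.24411.
Al2O3 (M=101.961): mol = 0.24617; Al = 0.49234, O = 0.73851.
SiO2 (M=60.083): mol = 0.97865; Si = 0.97865, O = 1.95730.
ΣO = 2.93992; factor = 6/ΣO = 2.04087.
Si apfu = 0.97865 × 2.04087 = 1.997.

1.997 Si apfu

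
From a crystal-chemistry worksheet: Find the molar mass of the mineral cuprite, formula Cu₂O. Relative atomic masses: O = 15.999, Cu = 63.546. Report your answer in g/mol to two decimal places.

143.09 g/mol

The formula mass is the sum 2×63.546 + 1×15.999.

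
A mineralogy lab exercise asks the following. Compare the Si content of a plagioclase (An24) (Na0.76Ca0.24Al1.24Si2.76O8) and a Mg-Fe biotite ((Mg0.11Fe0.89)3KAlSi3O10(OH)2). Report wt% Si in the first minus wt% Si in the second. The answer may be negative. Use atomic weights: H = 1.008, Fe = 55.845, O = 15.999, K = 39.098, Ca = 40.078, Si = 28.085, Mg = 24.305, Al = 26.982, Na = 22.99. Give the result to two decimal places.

12.33 percentage points

Si in Na0.76Ca0.24Al1.24Si2.76O8: molar mass 266.055 g/mol; 2.76×28.085 = 77.515 g → 29.13 wt%.
Si in (Mg0.11Fe0.89)3KAlSi3O10(OH)2: molar mass 501.466 g/mol; 3×28.085 = 84.255 g → 16.80 wt%.
Difference = 29.13 − 16.80 = 12.33 percentage points.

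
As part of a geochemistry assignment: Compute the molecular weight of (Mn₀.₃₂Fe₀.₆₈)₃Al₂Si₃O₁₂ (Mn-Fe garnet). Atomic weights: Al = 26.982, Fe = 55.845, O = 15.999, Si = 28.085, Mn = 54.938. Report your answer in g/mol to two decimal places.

M = 0.96(54.938) + 2.04(55.845) + 2(26.982) + 3(28.085) + 12(15.999)

496.87 g/mol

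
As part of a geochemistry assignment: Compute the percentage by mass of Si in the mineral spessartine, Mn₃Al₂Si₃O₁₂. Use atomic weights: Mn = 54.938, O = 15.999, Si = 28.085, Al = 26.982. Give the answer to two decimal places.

17.02 wt%

Molar mass of Mn₃Al₂Si₃O₁₂: 3·54.938 + 2·26.982 + 3·28.085 + 12·15.999 = 495.021 g/mol.
Mass of Si per formula unit: 3 × 28.085 = 84.255 g.
Weight fraction Si = 84.255 / 495.021 = 0.1702.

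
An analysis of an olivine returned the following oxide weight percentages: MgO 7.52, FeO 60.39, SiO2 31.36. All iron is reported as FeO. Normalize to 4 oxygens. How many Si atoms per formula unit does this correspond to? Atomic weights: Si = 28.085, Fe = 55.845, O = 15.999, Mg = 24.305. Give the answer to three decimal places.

1.008 Si apfu

MgO: 7.52/40.304 = 0.18658 mol → 0.18658 mol Mg, 0.18658 mol O.
FeO: 60.39/71.844 = 0.84057 mol → 0.84057 mol Fe, 0.84057 mol O.
SiO2: 31.36/60.083 = 0.52194 mol → 0.52194 mol Si, 1.04388 mol O.
Total oxygen = 2.07103 mol. Normalization factor = 4/2.07103 = 1.93141.
Si per 4 O = 0.52194 × 1.93141 = 1.008.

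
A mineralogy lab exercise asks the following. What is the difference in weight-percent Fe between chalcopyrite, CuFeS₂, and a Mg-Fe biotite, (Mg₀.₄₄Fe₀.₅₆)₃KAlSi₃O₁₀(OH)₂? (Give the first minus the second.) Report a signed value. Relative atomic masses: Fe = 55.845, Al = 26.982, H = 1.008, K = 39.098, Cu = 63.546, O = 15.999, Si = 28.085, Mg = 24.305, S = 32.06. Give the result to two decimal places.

M(CuFeS₂) = 183.511 g/mol, so wt% Fe = 55.845/183.511 × 100 = 30.43%.
M((Mg₀.₄₄Fe₀.₅₆)₃KAlSi₃O₁₀(OH)₂) = 470.241 g/mol, so wt% Fe = 93.820/470.241 × 100 = 19.95%.
30.43 − 19.95 = 10.48 pp.

10.48 percentage points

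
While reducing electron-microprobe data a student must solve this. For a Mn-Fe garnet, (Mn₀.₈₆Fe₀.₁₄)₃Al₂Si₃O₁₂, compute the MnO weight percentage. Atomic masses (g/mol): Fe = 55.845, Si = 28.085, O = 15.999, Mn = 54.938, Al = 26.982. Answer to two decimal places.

36.94 wt%

Formula mass = 495.402 g/mol.
2.58 Mn → 2.5800 mol MnO per formula unit; M(MnO) = 70.937, so MnO mass = 183.017 g.
183.017/495.402 × 100 = 36.94 wt%.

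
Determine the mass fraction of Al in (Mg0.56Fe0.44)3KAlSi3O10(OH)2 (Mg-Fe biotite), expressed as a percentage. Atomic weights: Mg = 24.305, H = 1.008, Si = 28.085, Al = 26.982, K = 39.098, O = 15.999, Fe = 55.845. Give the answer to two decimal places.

5.88 weight percent

Molar mass of (Mg0.56Fe0.44)3KAlSi3O10(OH)2: 1.68×24.305 + 1.32×55.845 + 1×39.098 + 1×26.982 + 3×28.085 + 12×15.999 + 2×1.008 = 458.887 g/mol.
Mass of Al per formula unit: 1 × 26.982 = 26.982 g.
Weight fraction Al = 26.982 / 458.887 = 0.0588.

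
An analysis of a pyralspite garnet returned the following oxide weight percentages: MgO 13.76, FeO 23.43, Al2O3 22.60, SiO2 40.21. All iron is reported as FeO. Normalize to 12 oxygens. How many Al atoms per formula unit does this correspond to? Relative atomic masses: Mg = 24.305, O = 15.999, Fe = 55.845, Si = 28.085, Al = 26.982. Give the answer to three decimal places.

1.992 Al apfu

MgO (M=40.304): mol = 0.34141; Mg = 0.34141, O = 0.34141.
FeO (M=71.844): mol = 0.32612; Fe = 0.32612, O = 0.32612.
Al2O3 (M=101.961): mol = 0.22165; Al = 0.44330, O = 0.66495.
SiO2 (M=60.083): mol = 0.66924; Si = 0.66924, O = 1.33848.
ΣO = 2.67096; factor = 12/ΣO = 4.49277.
Al apfu = 0.44330 × 4.49277 = 1.992.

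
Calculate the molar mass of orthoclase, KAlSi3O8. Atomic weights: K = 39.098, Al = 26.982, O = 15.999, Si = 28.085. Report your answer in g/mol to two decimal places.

The formula mass is the sum 1*39.098 + 1*26.982 + 3*28.085 + 8*15.999.

278.33 g/mol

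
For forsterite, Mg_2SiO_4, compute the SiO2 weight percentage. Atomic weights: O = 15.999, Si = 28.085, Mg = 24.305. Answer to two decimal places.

M(Mg_2SiO_4) = 140.691 g/mol; M(SiO2) = 60.083 g/mol.
Moles SiO2 per formula unit = 1 Si ÷ 1 = 1.0000.
SiO2 fraction = (1.0000 × 60.083) / 140.691 = 60.083/140.691 = 0.4271.

42.71 wt%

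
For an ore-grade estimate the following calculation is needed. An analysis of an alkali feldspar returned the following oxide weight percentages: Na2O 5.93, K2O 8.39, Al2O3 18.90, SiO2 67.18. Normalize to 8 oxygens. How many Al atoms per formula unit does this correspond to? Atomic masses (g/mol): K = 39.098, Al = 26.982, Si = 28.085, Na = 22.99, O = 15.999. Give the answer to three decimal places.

Na2O (M=61.979): mol = 0.09568; Na = 0.19136, O = 0.09568.
K2O (M=94.195): mol = 0.08907; K = 0.17814, O = 0.08907.
Al2O3 (M=101.961): mol = 0.18536; Al = 0.37072, O = 0.55608.
SiO2 (M=60.083): mol = 1.11812; Si = 1.11812, O = 2.23624.
ΣO = 2.97707; factor = 8/ΣO = 2.68721.
Al apfu = 0.37072 × 2.68721 = 0.996.

0.996 Al apfu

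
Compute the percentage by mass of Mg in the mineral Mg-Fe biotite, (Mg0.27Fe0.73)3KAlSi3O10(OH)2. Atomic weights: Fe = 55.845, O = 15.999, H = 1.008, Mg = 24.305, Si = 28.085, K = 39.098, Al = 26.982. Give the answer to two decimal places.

Molar mass of (Mg0.27Fe0.73)3KAlSi3O10(OH)2: 0.81×24.305 + 2.19×55.845 + 1×39.098 + 1×26.982 + 3×28.085 + 12×15.999 + 2×1.008 = 486.327 g/mol.
Mass of Mg per formula unit: 0.81 × 24.305 = 19.687 g.
Weight fraction Mg = 19.687 / 486.327 = 0.0405.

4.05 mass %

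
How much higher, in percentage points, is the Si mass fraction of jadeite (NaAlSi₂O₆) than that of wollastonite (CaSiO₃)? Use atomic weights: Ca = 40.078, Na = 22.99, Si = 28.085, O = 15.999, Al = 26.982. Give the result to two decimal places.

3.61 percentage points

M(NaAlSi₂O₆) = 202.136 g/mol, so wt% Si = 56.170/202.136 × 100 = 27.79%.
M(CaSiO₃) = 116.160 g/mol, so wt% Si = 28.085/116.160 × 100 = 24.18%.
27.79 − 24.18 = 3.61 pp.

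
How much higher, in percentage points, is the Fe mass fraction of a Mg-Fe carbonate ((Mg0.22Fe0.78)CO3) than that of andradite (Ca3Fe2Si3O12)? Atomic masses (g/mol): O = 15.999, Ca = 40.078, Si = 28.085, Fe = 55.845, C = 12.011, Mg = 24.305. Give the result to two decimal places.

First mineral: 43.559 g Fe in 108.914 g formula = 39.99 wt% Fe.
Second mineral: 111.690 g Fe in 508.167 g formula = 21.98 wt% Fe.
39.99% − 21.98% gives a difference of 18.01 percentage points.

18.01 percentage points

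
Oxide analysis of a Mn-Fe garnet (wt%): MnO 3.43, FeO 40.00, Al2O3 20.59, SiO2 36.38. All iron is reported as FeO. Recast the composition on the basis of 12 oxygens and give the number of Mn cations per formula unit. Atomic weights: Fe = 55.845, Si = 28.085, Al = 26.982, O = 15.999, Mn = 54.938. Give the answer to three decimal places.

3.43 wt% MnO ÷ 70.937 g/mol = 0.04835 mol, giving 0.04835 Mn and 0.04835 O.
40.00 wt% FeO ÷ 71.844 g/mol = 0.55676 mol, giving 0.55676 Fe and 0.55676 O.
20.59 wt% Al2O3 ÷ 101.961 g/mol = 0.20194 mol, giving 0.40388 Al and 0.60582 O.
36.38 wt% SiO2 ÷ 60.083 g/mol = 0.60550 mol, giving 0.60550 Si and 1.21100 O.
Oxygen sums to 2.42193; scaling by 12/2.42193 = 4.95473 puts the formula on 12 O.
Mn: 0.04835 × 4.95473 = 0.240 atoms per formula unit.

0.240 Mn apfu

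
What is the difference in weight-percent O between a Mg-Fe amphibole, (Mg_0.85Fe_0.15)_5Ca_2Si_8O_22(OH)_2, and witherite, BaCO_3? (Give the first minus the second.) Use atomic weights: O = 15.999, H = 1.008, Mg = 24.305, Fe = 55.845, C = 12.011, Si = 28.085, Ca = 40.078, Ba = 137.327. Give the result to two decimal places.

O in (Mg_0.85Fe_0.15)_5Ca_2Si_8O_22(OH)_2: molar mass 836.008 g/mol; 24×15.999 = 383.976 g → 45.93 wt%.
O in BaCO_3: molar mass 197.335 g/mol; 3×15.999 = 47.997 g → 24.32 wt%.
Difference = 45.93 − 24.32 = 21.61 percentage points.

21.61 percentage points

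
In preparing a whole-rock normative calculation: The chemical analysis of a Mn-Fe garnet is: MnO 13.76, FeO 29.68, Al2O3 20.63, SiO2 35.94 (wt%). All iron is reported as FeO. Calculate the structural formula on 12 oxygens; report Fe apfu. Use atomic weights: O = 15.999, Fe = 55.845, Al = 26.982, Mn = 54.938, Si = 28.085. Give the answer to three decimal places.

13.76 wt% MnO ÷ 70.937 g/mol = 0.19397 mol, giving 0.19397 Mn and 0.19397 O.
29.68 wt% FeO ÷ 71.844 g/mol = 0.41312 mol, giving 0.41312 Fe and 0.41312 O.
20.63 wt% Al2O3 ÷ 101.961 g/mol = 0.20233 mol, giving 0.40466 Al and 0.60699 O.
35.94 wt% SiO2 ÷ 60.083 g/mol = 0.59817 mol, giving 0.59817 Si and 1.19634 O.
Oxygen sums to 2.41042; scaling by 12/2.41042 = 4.97839 puts the formula on 12 O.
Fe: 0.41312 × 4.97839 = 2.057 atoms per formula unit.

2.057 Fe apfu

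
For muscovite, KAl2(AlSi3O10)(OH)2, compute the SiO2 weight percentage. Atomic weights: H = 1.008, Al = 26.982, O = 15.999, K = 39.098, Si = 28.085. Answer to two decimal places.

M(KAl2(AlSi3O10)(OH)2) = 398.303 g/mol; M(SiO2) = 60.083 g/mol.
Moles SiO2 per formula unit = 3 Si ÷ 1 = 3.0000.
SiO2 fraction = (3.0000 × 60.083) / 398.303 = 180.249/398.303 = 0.4525.

45.25 wt%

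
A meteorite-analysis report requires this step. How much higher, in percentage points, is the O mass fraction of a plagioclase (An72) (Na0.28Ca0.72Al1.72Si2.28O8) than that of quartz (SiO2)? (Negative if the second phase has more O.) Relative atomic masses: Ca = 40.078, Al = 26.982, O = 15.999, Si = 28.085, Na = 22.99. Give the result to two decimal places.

M(Na0.28Ca0.72Al1.72Si2.28O8) = 273.728 g/mol, so wt% O = 127.992/273.728 × 100 = 46.76%.
M(SiO2) = 60.083 g/mol, so wt% O = 31.998/60.083 × 100 = 53.26%.
46.76 − 53.26 = -6.50 pp.

-6.50 percentage points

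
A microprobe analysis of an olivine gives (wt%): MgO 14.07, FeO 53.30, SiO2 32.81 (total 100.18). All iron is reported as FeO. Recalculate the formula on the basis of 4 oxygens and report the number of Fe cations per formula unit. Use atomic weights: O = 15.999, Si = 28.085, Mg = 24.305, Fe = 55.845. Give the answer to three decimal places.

14.07 wt% MgO ÷ 40.304 g/mol = 0.34910 mol, giving 0.34910 Mg and 0.34910 O.
53.30 wt% FeO ÷ 71.844 g/mol = 0.74189 mol, giving 0.74189 Fe and 0.74189 O.
32.81 wt% SiO2 ÷ 60.083 g/mol = 0.54608 mol, giving 0.54608 Si and 1.09216 O.
Oxygen sums to 2.18315; scaling by 4/2.18315 = 1.83221 puts the formula on 4 O.
Fe: 0.74189 × 1.83221 = 1.359 atoms per formula unit.

1.359 Fe apfu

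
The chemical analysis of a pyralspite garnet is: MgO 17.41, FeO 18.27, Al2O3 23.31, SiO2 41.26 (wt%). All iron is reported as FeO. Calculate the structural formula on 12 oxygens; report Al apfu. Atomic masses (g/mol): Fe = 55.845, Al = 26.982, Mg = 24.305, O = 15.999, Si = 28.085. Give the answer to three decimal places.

MgO (M=40.304): mol = 0.43197; Mg = 0.43197, O = 0.43197.
FeO (M=71.844): mol = 0.25430; Fe = 0.25430, O = 0.25430.
Al2O3 (M=101.961): mol = 0.22862; Al = 0.45724, O = 0.68586.
SiO2 (M=60.083): mol = 0.68672; Si = 0.68672, O = 1.37344.
ΣO = 2.74557; factor = 12/ΣO = 4.37068.
Al apfu = 0.45724 × 4.37068 = 1.998.

1.998 Al apfu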